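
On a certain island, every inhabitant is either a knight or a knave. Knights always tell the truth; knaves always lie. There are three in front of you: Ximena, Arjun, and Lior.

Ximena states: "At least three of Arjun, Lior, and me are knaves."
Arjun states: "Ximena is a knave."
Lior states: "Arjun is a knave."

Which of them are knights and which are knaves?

Consider Ximena. Suppose Ximena is a knight.
Then Ximena's own statement would have to be true, but it can't be — contradiction.
So Ximena is a knave.
With that fixed, Arjun's statement is true, so Arjun is a knight.
With that fixed, Lior's statement is false, so Lior is a knave.

Ximena: knave, Arjun: knight, Lior: knave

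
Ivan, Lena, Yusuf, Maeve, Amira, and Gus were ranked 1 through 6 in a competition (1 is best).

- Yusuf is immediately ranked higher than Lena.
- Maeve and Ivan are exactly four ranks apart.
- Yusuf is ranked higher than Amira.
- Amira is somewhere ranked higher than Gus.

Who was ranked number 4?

Amira

With clues 1–2, Ivan and Maeve are ruled out for rank 4.
With clues 1–3, Yusuf is ruled out for rank 4.
With clues 1–4, Gus and Lena are ruled out for rank 4.
So rank 4 is Amira.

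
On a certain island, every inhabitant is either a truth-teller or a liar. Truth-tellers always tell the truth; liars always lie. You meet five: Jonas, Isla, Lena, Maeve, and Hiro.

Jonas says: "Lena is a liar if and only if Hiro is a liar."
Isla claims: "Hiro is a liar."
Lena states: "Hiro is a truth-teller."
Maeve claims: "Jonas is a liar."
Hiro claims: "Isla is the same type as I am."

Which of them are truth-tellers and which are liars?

Jonas: truth-teller, Isla: truth-teller, Lena: liar, Maeve: liar, Hiro: liar

Consider Jonas. Suppose Jonas is a liar.
Then no assignment of the remaining roles makes every statement match its speaker's type — contradiction.
So Jonas is a truth-teller.
With that fixed, Maeve's statement is false, so Maeve is a liar.
Consider Isla. Suppose Isla is a liar.
Then whichever role Hiro has, Hiro's statement has the wrong truth value — contradiction.
So Isla is a truth-teller.
Consider Lena. Suppose Lena is a truth-teller.
Then no assignment of the remaining roles makes every statement match its speaker's type — contradiction.
So Lena is a liar.
Consider Hiro. Suppose Hiro is a truth-teller.
Then Jonas's statement comes out false, contradicting Jonas being a truth-teller.
So Hiro is a liar.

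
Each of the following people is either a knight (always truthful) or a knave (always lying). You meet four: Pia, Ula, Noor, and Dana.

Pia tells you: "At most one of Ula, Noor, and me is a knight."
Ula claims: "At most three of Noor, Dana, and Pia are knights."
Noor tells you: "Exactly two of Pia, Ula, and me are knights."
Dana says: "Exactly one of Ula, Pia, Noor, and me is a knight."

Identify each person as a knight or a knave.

Regardless of anyone's role, Ula's statement is true, so Ula is a knight.
Consider Pia. Suppose Pia is a knight.
Then Pia's own statement would have to be true, but it can't be — contradiction.
So Pia is a knave.
Consider Noor. Suppose Noor is a knave.
Then Pia's statement comes out true, contradicting Pia being a knave.
So Noor is a knight.
With that fixed, Dana's statement is false, so Dana is a knave.

Pia: knave, Ula: knight, Noor: knight, Dana: knave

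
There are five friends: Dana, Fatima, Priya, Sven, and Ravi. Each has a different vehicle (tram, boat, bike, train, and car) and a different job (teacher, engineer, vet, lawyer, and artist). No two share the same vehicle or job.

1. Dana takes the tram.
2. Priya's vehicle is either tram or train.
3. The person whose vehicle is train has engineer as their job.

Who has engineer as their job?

With clues 1–3, Dana, Fatima, Ravi, and Sven are impossible for the one with job engineer.
That leaves Priya.

Priya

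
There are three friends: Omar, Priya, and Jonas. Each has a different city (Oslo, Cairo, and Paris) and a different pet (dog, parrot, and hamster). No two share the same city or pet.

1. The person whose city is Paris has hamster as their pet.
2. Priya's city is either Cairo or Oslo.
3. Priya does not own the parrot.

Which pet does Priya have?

With clues 1–2, hamster is impossible for Priya's pet.
With clues 1–3, parrot is impossible for Priya's pet.
That leaves dog.

dog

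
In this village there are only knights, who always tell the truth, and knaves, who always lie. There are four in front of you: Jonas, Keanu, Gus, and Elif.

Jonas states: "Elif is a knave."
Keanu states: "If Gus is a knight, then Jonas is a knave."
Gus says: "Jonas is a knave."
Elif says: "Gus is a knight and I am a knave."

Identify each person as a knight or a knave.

Consider Jonas. Suppose Jonas is a knave.
Then no assignment of the remaining roles makes every statement match its speaker's type — contradiction.
So Jonas is a knight.
With that fixed, Gus's statement is false, so Gus is a knave.
With that fixed, Elif's statement is false, so Elif is a knave.
With that fixed, Keanu's statement is true, so Keanu is a knight.

Jonas: knight, Keanu: knight, Gus: knave, Elif: knave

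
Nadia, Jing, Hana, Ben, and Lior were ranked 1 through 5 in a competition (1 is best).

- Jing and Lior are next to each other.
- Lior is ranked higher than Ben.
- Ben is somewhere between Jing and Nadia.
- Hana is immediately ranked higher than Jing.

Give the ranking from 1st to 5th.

From clues 1–2: Ben is in {3,4,5}.
From clues 1–3: Nadia is in {4,5}.
From clues 1–4: Hana → rank 1, Jing → rank 2, Lior → rank 3, Ben → rank 4, Nadia → rank 5.

Hana, Jing, Lior, Ben, Nadia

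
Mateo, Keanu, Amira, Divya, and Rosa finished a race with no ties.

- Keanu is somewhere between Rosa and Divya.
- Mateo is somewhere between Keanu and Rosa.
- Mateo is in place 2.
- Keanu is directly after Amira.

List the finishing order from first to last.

From clue 1: Keanu is in {2,3,4}.
From clues 1–2: Mateo is in {2,3,4}.
From clues 1–3: Rosa → place 1, Mateo → place 2.
From clues 1–4: Amira → place 3, Keanu → place 4, Divya → place 5.

Rosa, Mateo, Amira, Keanu, Divya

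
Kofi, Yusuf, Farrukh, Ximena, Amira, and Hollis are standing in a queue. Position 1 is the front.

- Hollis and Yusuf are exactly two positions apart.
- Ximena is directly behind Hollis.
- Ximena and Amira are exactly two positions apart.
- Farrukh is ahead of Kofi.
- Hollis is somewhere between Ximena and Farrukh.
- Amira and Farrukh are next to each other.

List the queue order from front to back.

From clues 1–2: Ximena is in {2,3,4,5,6}.
From clues 1–3: Kofi is in {1,2,5,6}.
From clues 1–4: Kofi is in {2,5,6}.
From clues 1–5: Farrukh is in {1,2}.
From clues 1–6: Farrukh → position 1, Amira → position 2, Hollis → position 3, Ximena → position 4, Yusuf → position 5, Kofi → position 6.

Farrukh, Amira, Hollis, Ximena, Yusuf, Kofi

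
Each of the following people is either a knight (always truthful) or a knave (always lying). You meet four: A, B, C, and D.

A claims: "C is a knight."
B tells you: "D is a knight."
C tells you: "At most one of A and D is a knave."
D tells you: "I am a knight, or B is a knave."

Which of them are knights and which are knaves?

Consider A. Suppose A is a knave.
Then no assignment of the remaining roles makes every statement match its speaker's type — contradiction.
So A is a knight.
With that fixed, C's statement is true, so C is a knight.
Consider B. Suppose B is a knave.
Then no assignment of the remaining roles makes every statement match its speaker's type — contradiction.
So B is a knight.
Consider D. Suppose D is a knave.
Then B's statement comes out false, contradicting B being a knight.
So D is a knight.

A: knight, B: knight, C: knight, D: knight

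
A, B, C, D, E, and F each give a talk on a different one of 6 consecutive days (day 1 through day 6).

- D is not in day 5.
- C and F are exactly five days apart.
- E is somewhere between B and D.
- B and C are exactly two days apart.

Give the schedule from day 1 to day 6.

F, D, E, B, A, C

From clue 1: D is in {1,2,3,4,6}.
From clues 1–2: C is in {1,6}.
From clues 1–4: F → day 1, D → day 2, E → day 3, B → day 4, A → day 5, C → day 6.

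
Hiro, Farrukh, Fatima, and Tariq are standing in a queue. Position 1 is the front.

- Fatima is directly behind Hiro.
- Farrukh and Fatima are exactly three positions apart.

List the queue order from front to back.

Farrukh, Tariq, Hiro, Fatima

From clue 1: Hiro is in {1,2,3}.
From clues 1–2: Farrukh → position 1, Tariq → position 2, Hiro → position 3, Fatima → position 4.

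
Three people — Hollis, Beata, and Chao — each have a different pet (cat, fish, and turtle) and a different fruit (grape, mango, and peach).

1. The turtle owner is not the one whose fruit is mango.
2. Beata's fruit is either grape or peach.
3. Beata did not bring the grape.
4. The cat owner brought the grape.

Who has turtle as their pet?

With clues 1–4, Chao and Hollis are impossible for the one with pet turtle.
That leaves Beata.

Beata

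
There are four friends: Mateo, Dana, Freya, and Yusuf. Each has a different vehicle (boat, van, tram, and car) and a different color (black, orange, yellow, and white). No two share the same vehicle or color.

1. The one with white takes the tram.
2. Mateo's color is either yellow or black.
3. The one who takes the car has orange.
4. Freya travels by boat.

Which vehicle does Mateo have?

With clues 1–2, tram is impossible for Mateo's vehicle.
With clues 1–3, car is impossible for Mateo's vehicle.
With clues 1–4, boat is impossible for Mateo's vehicle.
That leaves van.

van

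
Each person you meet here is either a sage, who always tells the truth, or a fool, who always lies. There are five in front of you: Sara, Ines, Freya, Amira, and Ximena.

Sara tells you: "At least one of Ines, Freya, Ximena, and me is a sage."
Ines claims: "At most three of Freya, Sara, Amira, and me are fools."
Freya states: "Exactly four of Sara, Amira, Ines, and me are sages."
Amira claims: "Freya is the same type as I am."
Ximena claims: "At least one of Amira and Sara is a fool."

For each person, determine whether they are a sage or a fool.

Consider Sara. Suppose Sara is a fool.
Then no assignment of the remaining roles makes every statement match its speaker's type — contradiction.
So Sara is a sage.
With that fixed, Ines's statement is true, so Ines is a sage.
Consider Freya. Suppose Freya is a fool.
Then whichever role Amira has, Amira's statement has the wrong truth value — contradiction.
So Freya is a sage.
Consider Amira. Suppose Amira is a fool.
Then Freya's statement comes out false, contradicting Freya being a sage.
So Amira is a sage.
With that fixed, Ximena's statement is false, so Ximena is a fool.

Sara: sage, Ines: sage, Freya: sage, Amira: sage, Ximena: fool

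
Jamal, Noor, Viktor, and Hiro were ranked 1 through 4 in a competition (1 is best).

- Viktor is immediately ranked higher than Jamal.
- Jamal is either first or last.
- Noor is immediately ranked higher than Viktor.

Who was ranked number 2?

With clues 1–2, Jamal and Viktor are ruled out for rank 2.
With clues 1–3, Hiro is ruled out for rank 2.
So rank 2 is Noor.

Noor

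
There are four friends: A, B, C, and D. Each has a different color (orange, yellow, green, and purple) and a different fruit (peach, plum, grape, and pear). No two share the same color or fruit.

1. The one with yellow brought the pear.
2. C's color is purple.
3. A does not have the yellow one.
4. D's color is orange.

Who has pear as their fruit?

With clues 1–2, C is impossible for the one with fruit pear.
With clues 1–3, A is impossible for the one with fruit pear.
With clues 1–4, D is impossible for the one with fruit pear.
That leaves B.

B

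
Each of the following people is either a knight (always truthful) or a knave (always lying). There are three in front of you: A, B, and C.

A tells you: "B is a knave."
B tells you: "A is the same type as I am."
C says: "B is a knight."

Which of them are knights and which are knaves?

Consider A. Suppose A is a knave.
Then whichever role B has, B's statement has the wrong truth value — contradiction.
So A is a knight.
Consider B. Suppose B is a knight.
Then A's statement comes out false, contradicting A being a knight.
So B is a knave.
With that fixed, C's statement is false, so C is a knave.

A: knight, B: knave, C: knave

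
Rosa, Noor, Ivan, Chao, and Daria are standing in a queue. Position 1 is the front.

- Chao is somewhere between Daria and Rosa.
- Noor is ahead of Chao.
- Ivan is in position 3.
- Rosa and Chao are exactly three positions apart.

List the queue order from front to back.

From clue 1: Chao is in {2,3,4}.
From clues 1–2: Chao is in {3,4}.
From clues 1–3: Ivan → position 3, Chao → position 4.
From clues 1–4: Rosa → position 1, Noor → position 2, Daria → position 5.

Rosa, Noor, Ivan, Chao, Daria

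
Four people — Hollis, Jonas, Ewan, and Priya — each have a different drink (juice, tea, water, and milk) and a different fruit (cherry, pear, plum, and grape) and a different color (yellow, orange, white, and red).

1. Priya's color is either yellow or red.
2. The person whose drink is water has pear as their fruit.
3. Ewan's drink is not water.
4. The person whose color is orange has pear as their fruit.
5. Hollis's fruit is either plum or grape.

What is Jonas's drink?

With clues 1–5, juice, milk, and tea are impossible for Jonas's drink.
That leaves water.

water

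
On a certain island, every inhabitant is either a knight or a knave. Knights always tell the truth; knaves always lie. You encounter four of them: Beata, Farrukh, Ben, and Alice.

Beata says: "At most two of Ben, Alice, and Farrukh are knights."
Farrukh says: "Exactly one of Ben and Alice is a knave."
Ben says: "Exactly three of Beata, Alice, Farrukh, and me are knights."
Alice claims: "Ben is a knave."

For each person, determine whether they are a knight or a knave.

Consider Beata. Suppose Beata is a knave.
Then no assignment of the remaining roles makes every statement match its speaker's type — contradiction.
So Beata is a knight.
Consider Farrukh. Suppose Farrukh is a knave.
Then no assignment of the remaining roles makes every statement match its speaker's type — contradiction.
So Farrukh is a knight.
Consider Ben. Suppose Ben is a knave.
Then no assignment of the remaining roles makes every statement match its speaker's type — contradiction.
So Ben is a knight.
With that fixed, Alice's statement is false, so Alice is a knave.

Beata: knight, Farrukh: knight, Ben: knight, Alice: knave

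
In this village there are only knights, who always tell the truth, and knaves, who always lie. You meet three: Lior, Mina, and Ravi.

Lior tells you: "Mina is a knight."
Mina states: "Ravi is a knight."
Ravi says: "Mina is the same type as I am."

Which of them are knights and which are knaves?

Lior: knight, Mina: knight, Ravi: knight

Consider Lior. Suppose Lior is a knave.
Then no assignment of the remaining roles makes every statement match its speaker's type — contradiction.
So Lior is a knight.
Consider Mina. Suppose Mina is a knave.
Then Lior's statement comes out false, contradicting Lior being a knight.
So Mina is a knight.
Consider Ravi. Suppose Ravi is a knave.
Then Mina's statement comes out false, contradicting Mina being a knight.
So Ravi is a knight.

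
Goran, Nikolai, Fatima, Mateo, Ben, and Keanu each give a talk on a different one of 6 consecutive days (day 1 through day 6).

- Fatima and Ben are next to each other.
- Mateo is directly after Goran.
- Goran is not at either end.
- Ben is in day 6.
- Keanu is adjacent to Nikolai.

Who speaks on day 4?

Mateo

With clues 1–4, Ben, Fatima, and Goran are ruled out for day 4.
With clues 1–5, Keanu and Nikolai are ruled out for day 4.
So day 4 is Mateo.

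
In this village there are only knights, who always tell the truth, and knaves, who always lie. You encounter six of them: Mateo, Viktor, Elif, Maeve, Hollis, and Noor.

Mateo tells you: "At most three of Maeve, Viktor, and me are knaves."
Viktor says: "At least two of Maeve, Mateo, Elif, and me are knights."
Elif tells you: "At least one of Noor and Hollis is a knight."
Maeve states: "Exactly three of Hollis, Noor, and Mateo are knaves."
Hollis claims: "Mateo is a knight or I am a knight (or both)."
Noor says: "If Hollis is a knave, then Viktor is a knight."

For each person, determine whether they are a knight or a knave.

Regardless of anyone's role, Mateo's statement is true, so Mateo is a knight.
With that fixed, Maeve's statement is false, so Maeve is a knave.
With that fixed, Hollis's statement is true, so Hollis is a knight.
With that fixed, Noor's statement is true, so Noor is a knight.
With that fixed, Elif's statement is true, so Elif is a knight.
With that fixed, Viktor's statement is true, so Viktor is a knight.

Mateo: knight, Viktor: knight, Elif: knight, Maeve: knave, Hollis: knight, Noor: knight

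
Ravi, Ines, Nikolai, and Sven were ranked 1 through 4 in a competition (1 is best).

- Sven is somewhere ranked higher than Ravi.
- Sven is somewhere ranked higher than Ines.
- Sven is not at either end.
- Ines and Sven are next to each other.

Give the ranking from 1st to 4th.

Nikolai, Sven, Ines, Ravi

From clue 1: Ravi is in {2,3,4}.
From clues 1–2: Sven is in {1,2}.
From clues 1–3: Nikolai → rank 1, Sven → rank 2.
From clues 1–4: Ines → rank 3, Ravi → rank 4.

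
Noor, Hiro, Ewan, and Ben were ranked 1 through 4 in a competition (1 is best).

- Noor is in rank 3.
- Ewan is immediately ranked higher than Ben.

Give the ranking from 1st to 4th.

From clue 1: Noor → rank 3.
From clues 1–2: Ewan → rank 1, Ben → rank 2, Hiro → rank 4.

Ewan, Ben, Noor, Hiro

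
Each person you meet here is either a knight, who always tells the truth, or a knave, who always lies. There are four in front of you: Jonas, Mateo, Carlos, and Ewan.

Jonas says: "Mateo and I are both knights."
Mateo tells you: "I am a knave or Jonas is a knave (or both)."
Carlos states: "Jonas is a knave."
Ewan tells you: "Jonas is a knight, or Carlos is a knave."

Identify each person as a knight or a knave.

Consider Jonas. Suppose Jonas is a knight.
Then whichever role Mateo has, Mateo's statement has the wrong truth value — contradiction.
So Jonas is a knave.
With that fixed, Mateo's statement is true, so Mateo is a knight.
With that fixed, Carlos's statement is true, so Carlos is a knight.
With that fixed, Ewan's statement is false, so Ewan is a knave.

Jonas: knave, Mateo: knight, Carlos: knight, Ewan: knave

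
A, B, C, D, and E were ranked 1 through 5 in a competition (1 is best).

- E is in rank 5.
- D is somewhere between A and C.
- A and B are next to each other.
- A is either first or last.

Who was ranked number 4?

C

With clue 1, E is ruled out for rank 4.
With clues 1–2, D is ruled out for rank 4.
With clues 1–4, A and B are ruled out for rank 4.
So rank 4 is C.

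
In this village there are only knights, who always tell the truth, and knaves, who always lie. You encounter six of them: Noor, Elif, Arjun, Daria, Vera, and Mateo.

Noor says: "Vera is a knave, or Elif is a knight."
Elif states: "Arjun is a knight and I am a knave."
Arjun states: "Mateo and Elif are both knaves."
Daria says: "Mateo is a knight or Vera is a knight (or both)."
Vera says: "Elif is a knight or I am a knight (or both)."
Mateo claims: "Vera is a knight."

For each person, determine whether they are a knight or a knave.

Noor: knave, Elif: knave, Arjun: knave, Daria: knight, Vera: knight, Mateo: knight

Consider Noor. Suppose Noor is a knight.
Then no assignment of the remaining roles makes every statement match its speaker's type — contradiction.
So Noor is a knave.
Consider Elif. Suppose Elif is a knight.
Then Noor's statement comes out true, contradicting Noor being a knave.
So Elif is a knave.
Consider Arjun. Suppose Arjun is a knight.
Then Elif's statement comes out true, contradicting Elif being a knave.
So Arjun is a knave.
Consider Daria. Suppose Daria is a knave.
Then no assignment of the remaining roles makes every statement match its speaker's type — contradiction.
So Daria is a knight.
Consider Vera. Suppose Vera is a knave.
Then Noor's statement comes out true, contradicting Noor being a knave.
So Vera is a knight.
With that fixed, Mateo's statement is true, so Mateo is a knight.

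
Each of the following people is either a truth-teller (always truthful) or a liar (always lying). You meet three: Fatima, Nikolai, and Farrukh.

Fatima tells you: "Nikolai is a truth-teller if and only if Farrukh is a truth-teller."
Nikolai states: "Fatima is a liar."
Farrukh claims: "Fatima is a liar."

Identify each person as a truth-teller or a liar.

Consider Fatima. Suppose Fatima is a liar.
Then no assignment of the remaining roles makes every statement match its speaker's type — contradiction.
So Fatima is a truth-teller.
With that fixed, Nikolai's statement is false, so Nikolai is a liar.
With that fixed, Farrukh's statement is false, so Farrukh is a liar.

Fatima: truth-teller, Nikolai: liar, Farrukh: liar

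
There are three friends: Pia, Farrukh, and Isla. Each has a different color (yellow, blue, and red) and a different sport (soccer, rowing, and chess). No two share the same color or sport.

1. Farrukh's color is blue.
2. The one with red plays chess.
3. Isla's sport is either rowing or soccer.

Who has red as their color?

Clue 1 rules out Farrukh for the one with color red.
With clues 1–3, Isla is impossible for the one with color red.
That leaves Pia.

Pia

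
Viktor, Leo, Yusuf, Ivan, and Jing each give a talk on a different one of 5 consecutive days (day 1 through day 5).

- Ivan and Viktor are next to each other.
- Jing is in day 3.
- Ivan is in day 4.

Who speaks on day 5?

Viktor

With clues 1–2, Jing is ruled out for day 5.
With clues 1–3, Ivan, Leo, and Yusuf are ruled out for day 5.
So day 5 is Viktor.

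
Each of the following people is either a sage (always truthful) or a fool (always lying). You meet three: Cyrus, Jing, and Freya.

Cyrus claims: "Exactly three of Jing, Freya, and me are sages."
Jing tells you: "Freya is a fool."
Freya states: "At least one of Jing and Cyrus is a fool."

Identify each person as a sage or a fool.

Cyrus: fool, Jing: fool, Freya: sage

Consider Cyrus. Suppose Cyrus is a sage.
Then no assignment of the remaining roles makes every statement match its speaker's type — contradiction.
So Cyrus is a fool.
With that fixed, Freya's statement is true, so Freya is a sage.
With that fixed, Jing's statement is false, so Jing is a fool.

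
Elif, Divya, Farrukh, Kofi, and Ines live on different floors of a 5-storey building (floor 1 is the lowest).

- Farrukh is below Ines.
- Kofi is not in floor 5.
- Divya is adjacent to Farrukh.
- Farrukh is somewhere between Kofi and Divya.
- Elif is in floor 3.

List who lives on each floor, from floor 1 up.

Divya, Farrukh, Elif, Kofi, Ines

From clue 1: Farrukh is in {1,2,3,4}.
From clues 1–3: Ines is in {3,4,5}.
From clues 1–4: Farrukh is in {2,3}.
From clues 1–5: Divya → floor 1, Farrukh → floor 2, Elif → floor 3, Kofi → floor 4, Ines → floor 5.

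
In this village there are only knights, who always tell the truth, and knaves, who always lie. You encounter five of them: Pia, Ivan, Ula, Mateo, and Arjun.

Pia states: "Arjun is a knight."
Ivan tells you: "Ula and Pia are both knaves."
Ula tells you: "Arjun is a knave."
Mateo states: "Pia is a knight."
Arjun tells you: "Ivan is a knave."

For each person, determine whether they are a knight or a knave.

Consider Pia. Suppose Pia is a knave.
Then no assignment of the remaining roles makes every statement match its speaker's type — contradiction.
So Pia is a knight.
With that fixed, Ivan's statement is false, so Ivan is a knave.
With that fixed, Mateo's statement is true, so Mateo is a knight.
With that fixed, Arjun's statement is true, so Arjun is a knight.
With that fixed, Ula's statement is false, so Ula is a knave.

Pia: knight, Ivan: knave, Ula: knave, Mateo: knight, Arjun: knight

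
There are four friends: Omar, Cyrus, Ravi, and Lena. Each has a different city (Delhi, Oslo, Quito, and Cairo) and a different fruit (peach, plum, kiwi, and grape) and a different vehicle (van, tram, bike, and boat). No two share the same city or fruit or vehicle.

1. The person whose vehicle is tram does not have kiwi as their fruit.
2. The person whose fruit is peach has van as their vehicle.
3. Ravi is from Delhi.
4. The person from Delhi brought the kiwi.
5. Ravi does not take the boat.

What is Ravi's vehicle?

bike

With clues 1–4, tram and van are impossible for Ravi's vehicle.
With clues 1–5, boat is impossible for Ravi's vehicle.
That leaves bike.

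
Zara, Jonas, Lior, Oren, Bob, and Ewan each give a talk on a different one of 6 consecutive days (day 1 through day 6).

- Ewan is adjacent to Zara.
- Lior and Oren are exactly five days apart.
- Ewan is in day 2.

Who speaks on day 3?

With clues 1–2, Lior and Oren are ruled out for day 3.
With clues 1–3, Bob, Ewan, and Jonas are ruled out for day 3.
So day 3 is Zara.

Zara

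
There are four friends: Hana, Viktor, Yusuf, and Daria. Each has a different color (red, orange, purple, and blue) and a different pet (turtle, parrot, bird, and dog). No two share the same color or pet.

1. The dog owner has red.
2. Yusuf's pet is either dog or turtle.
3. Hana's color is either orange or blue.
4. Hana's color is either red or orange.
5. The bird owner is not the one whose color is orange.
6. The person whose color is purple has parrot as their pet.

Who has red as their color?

Yusuf

With clues 1–3, Hana is impossible for the one with color red.
With clues 1–6, Daria and Viktor are impossible for the one with color red.
That leaves Yusuf.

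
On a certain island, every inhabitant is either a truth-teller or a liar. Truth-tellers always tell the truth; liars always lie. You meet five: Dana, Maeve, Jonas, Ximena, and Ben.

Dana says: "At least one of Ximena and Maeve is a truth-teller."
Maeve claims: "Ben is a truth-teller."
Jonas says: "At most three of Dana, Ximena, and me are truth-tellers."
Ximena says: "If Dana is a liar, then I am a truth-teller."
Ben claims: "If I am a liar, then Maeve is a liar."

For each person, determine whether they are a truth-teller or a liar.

Regardless of anyone's role, Jonas's statement is true, so Jonas is a truth-teller.
Consider Dana. Suppose Dana is a liar.
Then no assignment of the remaining roles makes every statement match its speaker's type — contradiction.
So Dana is a truth-teller.
With that fixed, Ximena's statement is true, so Ximena is a truth-teller.
Consider Maeve. Suppose Maeve is a liar.
Then no assignment of the remaining roles makes every statement match its speaker's type — contradiction.
So Maeve is a truth-teller.
Consider Ben. Suppose Ben is a liar.
Then Maeve's statement comes out false, contradicting Maeve being a truth-teller.
So Ben is a truth-teller.

Dana: truth-teller, Maeve: truth-teller, Jonas: truth-teller, Ximena: truth-teller, Ben: truth-teller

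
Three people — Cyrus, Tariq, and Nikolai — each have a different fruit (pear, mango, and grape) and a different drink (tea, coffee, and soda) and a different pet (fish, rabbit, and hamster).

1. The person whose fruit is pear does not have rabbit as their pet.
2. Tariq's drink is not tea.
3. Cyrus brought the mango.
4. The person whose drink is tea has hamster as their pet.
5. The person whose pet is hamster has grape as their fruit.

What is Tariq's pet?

fish

With clues 1–4, hamster is impossible for Tariq's pet.
With clues 1–5, rabbit is impossible for Tariq's pet.
That leaves fish.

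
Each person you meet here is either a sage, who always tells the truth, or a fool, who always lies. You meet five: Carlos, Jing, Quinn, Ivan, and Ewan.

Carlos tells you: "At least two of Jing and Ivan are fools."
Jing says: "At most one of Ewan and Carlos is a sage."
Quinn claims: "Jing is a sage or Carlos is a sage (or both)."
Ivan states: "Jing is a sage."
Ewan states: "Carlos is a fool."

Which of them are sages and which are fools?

Consider Carlos. Suppose Carlos is a sage.
Then no assignment of the remaining roles makes every statement match its speaker's type — contradiction.
So Carlos is a fool.
With that fixed, Jing's statement is true, so Jing is a sage.
With that fixed, Quinn's statement is true, so Quinn is a sage.
With that fixed, Ivan's statement is true, so Ivan is a sage.
With that fixed, Ewan's statement is true, so Ewan is a sage.

Carlos: fool, Jing: sage, Quinn: sage, Ivan: sage, Ewan: sage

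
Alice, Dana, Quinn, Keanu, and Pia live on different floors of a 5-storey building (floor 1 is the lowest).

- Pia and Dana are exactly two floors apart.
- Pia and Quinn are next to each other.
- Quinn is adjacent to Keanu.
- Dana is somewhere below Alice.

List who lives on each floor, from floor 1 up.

From clues 1–3: Pia → floor 3.
From clues 1–4: Dana → floor 1, Alice → floor 2, Quinn → floor 4, Keanu → floor 5.

Dana, Alice, Pia, Quinn, Keanu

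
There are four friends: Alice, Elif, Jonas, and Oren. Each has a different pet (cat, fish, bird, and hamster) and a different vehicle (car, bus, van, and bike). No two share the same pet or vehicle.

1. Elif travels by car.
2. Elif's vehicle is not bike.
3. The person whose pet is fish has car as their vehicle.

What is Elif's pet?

With clues 1–3, bird, cat, and hamster are impossible for Elif's pet.
That leaves fish.

fish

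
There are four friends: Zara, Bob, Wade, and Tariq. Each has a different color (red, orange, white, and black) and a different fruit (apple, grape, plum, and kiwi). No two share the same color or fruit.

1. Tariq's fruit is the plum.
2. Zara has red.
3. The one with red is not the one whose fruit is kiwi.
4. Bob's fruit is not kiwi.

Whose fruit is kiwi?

Clue 1 rules out Tariq for the one with fruit kiwi.
With clues 1–3, Zara is impossible for the one with fruit kiwi.
With clues 1–4, Bob is impossible for the one with fruit kiwi.
That leaves Wade.

Wade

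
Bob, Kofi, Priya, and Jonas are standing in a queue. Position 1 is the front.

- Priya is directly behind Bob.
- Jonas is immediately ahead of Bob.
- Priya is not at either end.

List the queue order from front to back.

Jonas, Bob, Priya, Kofi

From clue 1: Bob is in {1,2,3}.
From clues 1–2: Bob is in {2,3}.
From clues 1–3: Jonas → position 1, Bob → position 2, Priya → position 3, Kofi → position 4.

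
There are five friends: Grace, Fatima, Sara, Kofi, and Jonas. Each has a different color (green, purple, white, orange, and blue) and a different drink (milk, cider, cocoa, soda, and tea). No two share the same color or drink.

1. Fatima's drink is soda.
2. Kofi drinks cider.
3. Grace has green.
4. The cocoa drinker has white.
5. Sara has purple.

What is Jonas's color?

With clues 1–3, green is impossible for Jonas's color.
With clues 1–5, blue, orange, and purple are impossible for Jonas's color.
That leaves white.

white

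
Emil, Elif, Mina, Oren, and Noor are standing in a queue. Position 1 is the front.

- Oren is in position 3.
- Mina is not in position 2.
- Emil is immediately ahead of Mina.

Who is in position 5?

With clue 1, Oren is ruled out for position 5.
With clues 1–3, Elif, Emil, and Noor are ruled out for position 5.
So position 5 is Mina.

Mina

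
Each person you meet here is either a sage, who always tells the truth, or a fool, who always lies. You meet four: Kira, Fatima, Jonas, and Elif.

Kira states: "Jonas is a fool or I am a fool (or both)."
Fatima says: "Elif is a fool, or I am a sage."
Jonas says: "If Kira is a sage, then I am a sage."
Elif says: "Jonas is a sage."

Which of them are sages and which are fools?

Consider Kira. Suppose Kira is a fool.
Then Kira's own statement would have to be false, but it can't be — contradiction.
So Kira is a sage.
Consider Fatima. Suppose Fatima is a fool.
Then no assignment of the remaining roles makes every statement match its speaker's type — contradiction.
So Fatima is a sage.
Consider Jonas. Suppose Jonas is a sage.
Then Kira's statement comes out false, contradicting Kira being a sage.
So Jonas is a fool.
With that fixed, Elif's statement is false, so Elif is a fool.

Kira: sage, Fatima: sage, Jonas: fool, Elif: fool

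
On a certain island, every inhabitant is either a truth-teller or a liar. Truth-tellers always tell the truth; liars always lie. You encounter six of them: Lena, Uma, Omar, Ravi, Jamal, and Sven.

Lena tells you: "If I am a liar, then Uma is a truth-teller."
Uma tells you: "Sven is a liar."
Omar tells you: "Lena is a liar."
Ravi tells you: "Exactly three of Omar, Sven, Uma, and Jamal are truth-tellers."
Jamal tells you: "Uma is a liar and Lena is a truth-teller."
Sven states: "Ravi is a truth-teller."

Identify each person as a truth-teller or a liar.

Lena: truth-teller, Uma: truth-teller, Omar: liar, Ravi: liar, Jamal: liar, Sven: liar

Consider Lena. Suppose Lena is a liar.
Then no assignment of the remaining roles makes every statement match its speaker's type — contradiction.
So Lena is a truth-teller.
With that fixed, Omar's statement is false, so Omar is a liar.
Consider Uma. Suppose Uma is a liar.
Then no assignment of the remaining roles makes every statement match its speaker's type — contradiction.
So Uma is a truth-teller.
With that fixed, Jamal's statement is false, so Jamal is a liar.
With that fixed, Ravi's statement is false, so Ravi is a liar.
With that fixed, Sven's statement is false, so Sven is a liar.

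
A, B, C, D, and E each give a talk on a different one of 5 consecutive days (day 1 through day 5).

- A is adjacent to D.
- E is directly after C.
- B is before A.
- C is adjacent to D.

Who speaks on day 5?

With clues 1–2, C is ruled out for day 5.
With clues 1–3, B is ruled out for day 5.
With clues 1–4, A and D are ruled out for day 5.
So day 5 is E.

E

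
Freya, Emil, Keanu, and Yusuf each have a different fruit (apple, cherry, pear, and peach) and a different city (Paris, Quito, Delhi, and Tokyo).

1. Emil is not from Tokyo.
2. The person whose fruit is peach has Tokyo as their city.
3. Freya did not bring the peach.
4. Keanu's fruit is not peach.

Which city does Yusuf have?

Tokyo

With clues 1–4, Delhi, Paris, and Quito are impossible for Yusuf's city.
That leaves Tokyo.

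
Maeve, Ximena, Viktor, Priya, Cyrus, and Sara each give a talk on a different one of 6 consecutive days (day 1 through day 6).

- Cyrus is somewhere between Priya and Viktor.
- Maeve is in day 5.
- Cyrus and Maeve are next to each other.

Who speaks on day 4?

Cyrus

With clues 1–2, Maeve is ruled out for day 4.
With clues 1–3, Priya, Sara, Viktor, and Ximena are ruled out for day 4.
So day 4 is Cyrus.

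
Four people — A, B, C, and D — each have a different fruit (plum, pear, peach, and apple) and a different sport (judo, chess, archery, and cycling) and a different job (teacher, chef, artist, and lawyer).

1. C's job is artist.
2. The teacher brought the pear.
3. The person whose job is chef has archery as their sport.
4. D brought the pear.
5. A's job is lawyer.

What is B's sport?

With clues 1–5, chess, cycling, and judo are impossible for B's sport.
That leaves archery.

archery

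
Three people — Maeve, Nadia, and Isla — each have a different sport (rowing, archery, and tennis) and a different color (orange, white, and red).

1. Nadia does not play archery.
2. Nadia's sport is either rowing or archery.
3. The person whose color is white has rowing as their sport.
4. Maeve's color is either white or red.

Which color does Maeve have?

With clues 1–3, white is impossible for Maeve's color.
With clues 1–4, orange is impossible for Maeve's color.
That leaves red.

red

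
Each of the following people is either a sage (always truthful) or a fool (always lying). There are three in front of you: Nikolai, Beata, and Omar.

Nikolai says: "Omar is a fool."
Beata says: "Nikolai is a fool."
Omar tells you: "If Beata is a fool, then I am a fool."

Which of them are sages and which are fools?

Nikolai: fool, Beata: sage, Omar: sage

Consider Nikolai. Suppose Nikolai is a sage.
Then no assignment of the remaining roles makes every statement match its speaker's type — contradiction.
So Nikolai is a fool.
With that fixed, Beata's statement is true, so Beata is a sage.
With that fixed, Omar's statement is true, so Omar is a sage.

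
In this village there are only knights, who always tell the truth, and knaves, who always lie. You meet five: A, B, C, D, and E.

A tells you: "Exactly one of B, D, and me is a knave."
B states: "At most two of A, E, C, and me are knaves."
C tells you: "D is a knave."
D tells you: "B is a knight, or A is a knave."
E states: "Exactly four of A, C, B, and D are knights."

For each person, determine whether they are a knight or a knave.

A: knave, B: knave, C: knave, D: knight, E: knave

Consider A. Suppose A is a knight.
Then no assignment of the remaining roles makes every statement match its speaker's type — contradiction.
So A is a knave.
With that fixed, D's statement is true, so D is a knight.
With that fixed, E's statement is false, so E is a knave.
With that fixed, C's statement is false, so C is a knave.
With that fixed, B's statement is false, so B is a knave.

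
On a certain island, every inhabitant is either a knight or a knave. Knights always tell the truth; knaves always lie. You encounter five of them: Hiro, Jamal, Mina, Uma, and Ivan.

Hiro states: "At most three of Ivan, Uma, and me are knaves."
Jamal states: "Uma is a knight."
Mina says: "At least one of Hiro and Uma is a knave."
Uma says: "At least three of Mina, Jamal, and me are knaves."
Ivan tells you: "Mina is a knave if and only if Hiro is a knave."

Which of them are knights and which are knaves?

Hiro: knight, Jamal: knave, Mina: knight, Uma: knave, Ivan: knight

Regardless of anyone's role, Hiro's statement is true, so Hiro is a knight.
Consider Jamal. Suppose Jamal is a knight.
Then no assignment of the remaining roles makes every statement match its speaker's type — contradiction.
So Jamal is a knave.
Consider Mina. Suppose Mina is a knave.
Then whichever role Uma has, Uma's statement has the wrong truth value — contradiction.
So Mina is a knight.
With that fixed, Uma's statement is false, so Uma is a knave.
With that fixed, Ivan's statement is true, so Ivan is a knight.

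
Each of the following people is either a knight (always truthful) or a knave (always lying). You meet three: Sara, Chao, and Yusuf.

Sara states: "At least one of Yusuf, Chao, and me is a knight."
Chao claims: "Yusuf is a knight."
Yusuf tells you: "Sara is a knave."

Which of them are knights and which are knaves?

Sara: knight, Chao: knave, Yusuf: knave

Consider Sara. Suppose Sara is a knave.
Then no assignment of the remaining roles makes every statement match its speaker's type — contradiction.
So Sara is a knight.
With that fixed, Yusuf's statement is false, so Yusuf is a knave.
With that fixed, Chao's statement is false, so Chao is a knave.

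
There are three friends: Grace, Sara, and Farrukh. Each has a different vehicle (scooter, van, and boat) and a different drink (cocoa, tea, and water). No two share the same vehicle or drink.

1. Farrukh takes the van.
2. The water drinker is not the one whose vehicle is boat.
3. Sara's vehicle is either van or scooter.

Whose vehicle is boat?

Grace

Clue 1 rules out Farrukh for the one with vehicle boat.
With clues 1–3, Sara is impossible for the one with vehicle boat.
That leaves Grace.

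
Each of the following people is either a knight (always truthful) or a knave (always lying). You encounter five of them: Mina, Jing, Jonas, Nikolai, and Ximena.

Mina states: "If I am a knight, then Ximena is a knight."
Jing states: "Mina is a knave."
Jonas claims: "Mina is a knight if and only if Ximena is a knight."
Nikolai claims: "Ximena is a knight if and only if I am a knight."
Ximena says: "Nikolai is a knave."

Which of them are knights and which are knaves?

Mina: knight, Jing: knave, Jonas: knight, Nikolai: knave, Ximena: knight

Consider Mina. Suppose Mina is a knave.
Then Mina's own statement would have to be false, but it can't be — contradiction.
So Mina is a knight.
With that fixed, Jing's statement is false, so Jing is a knave.
Consider Jonas. Suppose Jonas is a knave.
Then no assignment of the remaining roles makes every statement match its speaker's type — contradiction.
So Jonas is a knight.
Consider Nikolai. Suppose Nikolai is a knight.
Then no assignment of the remaining roles makes every statement match its speaker's type — contradiction.
So Nikolai is a knave.
With that fixed, Ximena's statement is true, so Ximena is a knight.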